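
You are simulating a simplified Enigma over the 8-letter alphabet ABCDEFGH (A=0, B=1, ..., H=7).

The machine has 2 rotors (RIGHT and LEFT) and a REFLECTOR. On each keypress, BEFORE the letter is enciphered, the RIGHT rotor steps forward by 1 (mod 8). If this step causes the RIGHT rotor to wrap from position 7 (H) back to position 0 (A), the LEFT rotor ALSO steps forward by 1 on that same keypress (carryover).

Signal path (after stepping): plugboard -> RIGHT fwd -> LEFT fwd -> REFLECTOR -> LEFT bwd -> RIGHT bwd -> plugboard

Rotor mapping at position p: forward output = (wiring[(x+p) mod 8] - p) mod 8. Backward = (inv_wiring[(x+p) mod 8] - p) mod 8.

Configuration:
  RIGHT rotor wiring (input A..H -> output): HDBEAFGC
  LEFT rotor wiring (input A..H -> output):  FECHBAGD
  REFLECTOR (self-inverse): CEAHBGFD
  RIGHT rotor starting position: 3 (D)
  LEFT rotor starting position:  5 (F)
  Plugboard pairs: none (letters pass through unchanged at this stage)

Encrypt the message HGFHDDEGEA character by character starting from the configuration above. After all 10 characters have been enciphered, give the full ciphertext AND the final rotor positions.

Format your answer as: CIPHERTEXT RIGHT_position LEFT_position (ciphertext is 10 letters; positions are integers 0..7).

Answer: ABEFFBGEBG 5 6

Derivation:
Char 1 ('H'): step: R->4, L=5; H->plug->H->R->A->L->D->refl->H->L'->E->R'->A->plug->A
Char 2 ('G'): step: R->5, L=5; G->plug->G->R->H->L->E->refl->B->L'->B->R'->B->plug->B
Char 3 ('F'): step: R->6, L=5; F->plug->F->R->G->L->C->refl->A->L'->D->R'->E->plug->E
Char 4 ('H'): step: R->7, L=5; H->plug->H->R->H->L->E->refl->B->L'->B->R'->F->plug->F
Char 5 ('D'): step: R->0, L->6 (L advanced); D->plug->D->R->E->L->E->refl->B->L'->F->R'->F->plug->F
Char 6 ('D'): step: R->1, L=6; D->plug->D->R->H->L->C->refl->A->L'->A->R'->B->plug->B
Char 7 ('E'): step: R->2, L=6; E->plug->E->R->E->L->E->refl->B->L'->F->R'->G->plug->G
Char 8 ('G'): step: R->3, L=6; G->plug->G->R->A->L->A->refl->C->L'->H->R'->E->plug->E
Char 9 ('E'): step: R->4, L=6; E->plug->E->R->D->L->G->refl->F->L'->B->R'->B->plug->B
Char 10 ('A'): step: R->5, L=6; A->plug->A->R->A->L->A->refl->C->L'->H->R'->G->plug->G
Final: ciphertext=ABEFFBGEBG, RIGHT=5, LEFT=6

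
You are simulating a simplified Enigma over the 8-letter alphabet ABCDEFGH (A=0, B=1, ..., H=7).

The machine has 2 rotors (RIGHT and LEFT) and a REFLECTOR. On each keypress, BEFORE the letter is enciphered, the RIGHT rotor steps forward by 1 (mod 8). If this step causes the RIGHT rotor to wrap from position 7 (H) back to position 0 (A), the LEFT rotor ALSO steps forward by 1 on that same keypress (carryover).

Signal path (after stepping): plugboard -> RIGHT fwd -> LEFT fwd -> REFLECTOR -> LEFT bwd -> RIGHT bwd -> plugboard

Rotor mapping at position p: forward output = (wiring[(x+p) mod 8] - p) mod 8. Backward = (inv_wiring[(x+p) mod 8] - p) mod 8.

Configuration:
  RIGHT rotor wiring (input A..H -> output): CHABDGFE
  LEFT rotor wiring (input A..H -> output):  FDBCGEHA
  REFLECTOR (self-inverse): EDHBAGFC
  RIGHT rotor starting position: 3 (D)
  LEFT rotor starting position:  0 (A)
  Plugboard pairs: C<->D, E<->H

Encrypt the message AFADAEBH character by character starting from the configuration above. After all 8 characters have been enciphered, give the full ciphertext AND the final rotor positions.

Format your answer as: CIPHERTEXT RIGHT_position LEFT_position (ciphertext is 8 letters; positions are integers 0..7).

Answer: EEGFEBDF 3 1

Derivation:
Char 1 ('A'): step: R->4, L=0; A->plug->A->R->H->L->A->refl->E->L'->F->R'->H->plug->E
Char 2 ('F'): step: R->5, L=0; F->plug->F->R->D->L->C->refl->H->L'->G->R'->H->plug->E
Char 3 ('A'): step: R->6, L=0; A->plug->A->R->H->L->A->refl->E->L'->F->R'->G->plug->G
Char 4 ('D'): step: R->7, L=0; D->plug->C->R->A->L->F->refl->G->L'->E->R'->F->plug->F
Char 5 ('A'): step: R->0, L->1 (L advanced); A->plug->A->R->C->L->B->refl->D->L'->E->R'->H->plug->E
Char 6 ('E'): step: R->1, L=1; E->plug->H->R->B->L->A->refl->E->L'->H->R'->B->plug->B
Char 7 ('B'): step: R->2, L=1; B->plug->B->R->H->L->E->refl->A->L'->B->R'->C->plug->D
Char 8 ('H'): step: R->3, L=1; H->plug->E->R->B->L->A->refl->E->L'->H->R'->F->plug->F
Final: ciphertext=EEGFEBDF, RIGHT=3, LEFT=1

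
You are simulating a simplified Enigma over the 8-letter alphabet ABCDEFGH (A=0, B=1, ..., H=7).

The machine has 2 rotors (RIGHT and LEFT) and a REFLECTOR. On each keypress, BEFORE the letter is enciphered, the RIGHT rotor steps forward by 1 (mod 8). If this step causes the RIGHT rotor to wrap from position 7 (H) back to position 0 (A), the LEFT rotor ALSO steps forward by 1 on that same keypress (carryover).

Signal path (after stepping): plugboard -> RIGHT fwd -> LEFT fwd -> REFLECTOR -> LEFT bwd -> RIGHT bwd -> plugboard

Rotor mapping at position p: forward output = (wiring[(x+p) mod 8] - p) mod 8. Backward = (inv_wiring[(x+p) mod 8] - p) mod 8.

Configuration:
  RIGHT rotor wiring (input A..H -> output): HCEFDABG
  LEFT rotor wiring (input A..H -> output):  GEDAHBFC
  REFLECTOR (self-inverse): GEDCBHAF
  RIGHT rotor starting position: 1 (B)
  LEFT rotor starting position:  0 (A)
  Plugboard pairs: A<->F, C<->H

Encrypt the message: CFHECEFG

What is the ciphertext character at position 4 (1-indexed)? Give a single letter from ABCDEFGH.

Char 1 ('C'): step: R->2, L=0; C->plug->H->R->A->L->G->refl->A->L'->D->R'->B->plug->B
Char 2 ('F'): step: R->3, L=0; F->plug->A->R->C->L->D->refl->C->L'->H->R'->G->plug->G
Char 3 ('H'): step: R->4, L=0; H->plug->C->R->F->L->B->refl->E->L'->B->R'->H->plug->C
Char 4 ('E'): step: R->5, L=0; E->plug->E->R->F->L->B->refl->E->L'->B->R'->C->plug->H

H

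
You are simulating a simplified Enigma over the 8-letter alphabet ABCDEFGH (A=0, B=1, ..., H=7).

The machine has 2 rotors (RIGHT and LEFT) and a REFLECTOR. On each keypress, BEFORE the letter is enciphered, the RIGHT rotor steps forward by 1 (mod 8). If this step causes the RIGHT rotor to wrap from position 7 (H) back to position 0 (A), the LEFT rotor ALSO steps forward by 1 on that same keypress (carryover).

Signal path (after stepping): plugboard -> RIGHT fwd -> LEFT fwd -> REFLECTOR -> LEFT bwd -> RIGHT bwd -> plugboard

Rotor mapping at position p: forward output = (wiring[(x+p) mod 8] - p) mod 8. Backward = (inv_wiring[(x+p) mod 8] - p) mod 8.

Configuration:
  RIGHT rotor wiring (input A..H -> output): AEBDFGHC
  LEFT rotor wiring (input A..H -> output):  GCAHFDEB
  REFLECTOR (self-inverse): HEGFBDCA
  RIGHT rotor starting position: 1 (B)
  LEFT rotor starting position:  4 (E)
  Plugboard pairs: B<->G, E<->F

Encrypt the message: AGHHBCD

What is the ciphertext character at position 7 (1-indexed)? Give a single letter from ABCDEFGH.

Char 1 ('A'): step: R->2, L=4; A->plug->A->R->H->L->D->refl->F->L'->D->R'->C->plug->C
Char 2 ('G'): step: R->3, L=4; G->plug->B->R->C->L->A->refl->H->L'->B->R'->G->plug->B
Char 3 ('H'): step: R->4, L=4; H->plug->H->R->H->L->D->refl->F->L'->D->R'->C->plug->C
Char 4 ('H'): step: R->5, L=4; H->plug->H->R->A->L->B->refl->E->L'->G->R'->G->plug->B
Char 5 ('B'): step: R->6, L=4; B->plug->G->R->H->L->D->refl->F->L'->D->R'->E->plug->F
Char 6 ('C'): step: R->7, L=4; C->plug->C->R->F->L->G->refl->C->L'->E->R'->E->plug->F
Char 7 ('D'): step: R->0, L->5 (L advanced); D->plug->D->R->D->L->B->refl->E->L'->C->R'->H->plug->H

H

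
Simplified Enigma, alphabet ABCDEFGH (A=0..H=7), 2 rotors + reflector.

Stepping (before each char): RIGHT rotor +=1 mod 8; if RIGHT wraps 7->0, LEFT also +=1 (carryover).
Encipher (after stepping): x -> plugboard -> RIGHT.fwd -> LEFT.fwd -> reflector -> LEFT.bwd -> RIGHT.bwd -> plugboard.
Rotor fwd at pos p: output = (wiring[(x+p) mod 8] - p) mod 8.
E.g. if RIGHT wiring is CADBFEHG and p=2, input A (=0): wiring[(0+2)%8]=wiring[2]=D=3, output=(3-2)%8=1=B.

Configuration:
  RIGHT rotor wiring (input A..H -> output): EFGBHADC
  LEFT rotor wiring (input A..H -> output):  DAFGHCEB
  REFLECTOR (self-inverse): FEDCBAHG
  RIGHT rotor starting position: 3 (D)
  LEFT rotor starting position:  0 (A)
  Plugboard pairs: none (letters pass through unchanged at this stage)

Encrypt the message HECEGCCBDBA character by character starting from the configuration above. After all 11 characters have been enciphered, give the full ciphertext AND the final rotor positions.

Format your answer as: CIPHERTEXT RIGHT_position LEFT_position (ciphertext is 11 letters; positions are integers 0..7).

Char 1 ('H'): step: R->4, L=0; H->plug->H->R->F->L->C->refl->D->L'->A->R'->E->plug->E
Char 2 ('E'): step: R->5, L=0; E->plug->E->R->A->L->D->refl->C->L'->F->R'->C->plug->C
Char 3 ('C'): step: R->6, L=0; C->plug->C->R->G->L->E->refl->B->L'->H->R'->D->plug->D
Char 4 ('E'): step: R->7, L=0; E->plug->E->R->C->L->F->refl->A->L'->B->R'->G->plug->G
Char 5 ('G'): step: R->0, L->1 (L advanced); G->plug->G->R->D->L->G->refl->H->L'->A->R'->F->plug->F
Char 6 ('C'): step: R->1, L=1; C->plug->C->R->A->L->H->refl->G->L'->D->R'->H->plug->H
Char 7 ('C'): step: R->2, L=1; C->plug->C->R->F->L->D->refl->C->L'->H->R'->B->plug->B
Char 8 ('B'): step: R->3, L=1; B->plug->B->R->E->L->B->refl->E->L'->B->R'->F->plug->F
Char 9 ('D'): step: R->4, L=1; D->plug->D->R->G->L->A->refl->F->L'->C->R'->G->plug->G
Char 10 ('B'): step: R->5, L=1; B->plug->B->R->G->L->A->refl->F->L'->C->R'->H->plug->H
Char 11 ('A'): step: R->6, L=1; A->plug->A->R->F->L->D->refl->C->L'->H->R'->D->plug->D
Final: ciphertext=ECDGFHBFGHD, RIGHT=6, LEFT=1

Answer: ECDGFHBFGHD 6 1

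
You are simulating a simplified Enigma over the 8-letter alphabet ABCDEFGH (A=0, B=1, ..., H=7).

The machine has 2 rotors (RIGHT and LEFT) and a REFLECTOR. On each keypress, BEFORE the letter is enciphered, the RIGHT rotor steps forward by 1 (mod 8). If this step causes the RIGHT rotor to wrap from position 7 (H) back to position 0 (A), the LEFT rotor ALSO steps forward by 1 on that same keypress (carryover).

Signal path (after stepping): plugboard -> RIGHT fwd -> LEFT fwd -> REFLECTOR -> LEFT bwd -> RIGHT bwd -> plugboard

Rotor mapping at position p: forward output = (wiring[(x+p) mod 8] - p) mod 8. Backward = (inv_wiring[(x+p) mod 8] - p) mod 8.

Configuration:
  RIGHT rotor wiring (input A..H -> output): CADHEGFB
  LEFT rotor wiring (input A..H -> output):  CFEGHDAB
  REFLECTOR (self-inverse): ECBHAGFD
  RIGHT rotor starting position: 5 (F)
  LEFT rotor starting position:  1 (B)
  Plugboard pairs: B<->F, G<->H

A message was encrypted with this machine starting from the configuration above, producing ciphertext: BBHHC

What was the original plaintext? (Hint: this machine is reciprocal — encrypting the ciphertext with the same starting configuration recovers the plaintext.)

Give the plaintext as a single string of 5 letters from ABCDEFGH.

Answer: ECDDD

Derivation:
Char 1 ('B'): step: R->6, L=1; B->plug->F->R->B->L->D->refl->H->L'->F->R'->E->plug->E
Char 2 ('B'): step: R->7, L=1; B->plug->F->R->F->L->H->refl->D->L'->B->R'->C->plug->C
Char 3 ('H'): step: R->0, L->2 (L advanced); H->plug->G->R->F->L->H->refl->D->L'->H->R'->D->plug->D
Char 4 ('H'): step: R->1, L=2; H->plug->G->R->A->L->C->refl->B->L'->D->R'->D->plug->D
Char 5 ('C'): step: R->2, L=2; C->plug->C->R->C->L->F->refl->G->L'->E->R'->D->plug->D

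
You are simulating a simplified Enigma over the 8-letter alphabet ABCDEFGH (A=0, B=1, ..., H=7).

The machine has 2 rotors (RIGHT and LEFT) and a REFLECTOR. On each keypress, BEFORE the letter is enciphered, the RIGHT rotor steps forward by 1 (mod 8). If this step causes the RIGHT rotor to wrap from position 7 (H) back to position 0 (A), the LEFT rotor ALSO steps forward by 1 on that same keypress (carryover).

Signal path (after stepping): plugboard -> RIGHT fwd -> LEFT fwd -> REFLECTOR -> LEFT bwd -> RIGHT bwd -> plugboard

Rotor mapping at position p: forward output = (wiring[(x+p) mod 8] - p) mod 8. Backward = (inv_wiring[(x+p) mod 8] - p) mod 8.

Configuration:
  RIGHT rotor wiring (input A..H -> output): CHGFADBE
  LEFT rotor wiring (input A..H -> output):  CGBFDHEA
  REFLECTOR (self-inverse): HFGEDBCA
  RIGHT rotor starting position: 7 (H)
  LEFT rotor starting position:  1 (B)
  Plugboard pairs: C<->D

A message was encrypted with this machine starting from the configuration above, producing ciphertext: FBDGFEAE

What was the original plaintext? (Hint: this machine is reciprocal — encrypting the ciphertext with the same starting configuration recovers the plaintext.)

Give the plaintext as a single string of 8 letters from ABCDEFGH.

Answer: ADGBGHGD

Derivation:
Char 1 ('F'): step: R->0, L->2 (L advanced); F->plug->F->R->D->L->F->refl->B->L'->C->R'->A->plug->A
Char 2 ('B'): step: R->1, L=2; B->plug->B->R->F->L->G->refl->C->L'->E->R'->C->plug->D
Char 3 ('D'): step: R->2, L=2; D->plug->C->R->G->L->A->refl->H->L'->A->R'->G->plug->G
Char 4 ('G'): step: R->3, L=2; G->plug->G->R->E->L->C->refl->G->L'->F->R'->B->plug->B
Char 5 ('F'): step: R->4, L=2; F->plug->F->R->D->L->F->refl->B->L'->C->R'->G->plug->G
Char 6 ('E'): step: R->5, L=2; E->plug->E->R->C->L->B->refl->F->L'->D->R'->H->plug->H
Char 7 ('A'): step: R->6, L=2; A->plug->A->R->D->L->F->refl->B->L'->C->R'->G->plug->G
Char 8 ('E'): step: R->7, L=2; E->plug->E->R->G->L->A->refl->H->L'->A->R'->C->plug->D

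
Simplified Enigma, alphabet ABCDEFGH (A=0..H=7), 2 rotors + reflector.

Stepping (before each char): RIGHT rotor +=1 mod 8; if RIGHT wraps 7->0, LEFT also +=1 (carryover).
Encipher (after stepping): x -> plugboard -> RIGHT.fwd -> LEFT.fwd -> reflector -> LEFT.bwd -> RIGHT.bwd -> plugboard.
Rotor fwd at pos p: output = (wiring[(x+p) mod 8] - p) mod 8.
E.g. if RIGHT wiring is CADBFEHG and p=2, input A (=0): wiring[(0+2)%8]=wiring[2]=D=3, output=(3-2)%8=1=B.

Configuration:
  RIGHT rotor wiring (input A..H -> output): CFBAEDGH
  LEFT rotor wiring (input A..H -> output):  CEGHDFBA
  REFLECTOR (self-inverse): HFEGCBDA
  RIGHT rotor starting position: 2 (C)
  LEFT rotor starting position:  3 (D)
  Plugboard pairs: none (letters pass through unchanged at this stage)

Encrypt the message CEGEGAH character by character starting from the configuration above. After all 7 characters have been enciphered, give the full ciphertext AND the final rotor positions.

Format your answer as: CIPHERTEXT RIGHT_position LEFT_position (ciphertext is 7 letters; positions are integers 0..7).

Char 1 ('C'): step: R->3, L=3; C->plug->C->R->A->L->E->refl->C->L'->C->R'->G->plug->G
Char 2 ('E'): step: R->4, L=3; E->plug->E->R->G->L->B->refl->F->L'->E->R'->H->plug->H
Char 3 ('G'): step: R->5, L=3; G->plug->G->R->D->L->G->refl->D->L'->H->R'->H->plug->H
Char 4 ('E'): step: R->6, L=3; E->plug->E->R->D->L->G->refl->D->L'->H->R'->D->plug->D
Char 5 ('G'): step: R->7, L=3; G->plug->G->R->E->L->F->refl->B->L'->G->R'->C->plug->C
Char 6 ('A'): step: R->0, L->4 (L advanced); A->plug->A->R->C->L->F->refl->B->L'->B->R'->C->plug->C
Char 7 ('H'): step: R->1, L=4; H->plug->H->R->B->L->B->refl->F->L'->C->R'->E->plug->E
Final: ciphertext=GHHDCCE, RIGHT=1, LEFT=4

Answer: GHHDCCE 1 4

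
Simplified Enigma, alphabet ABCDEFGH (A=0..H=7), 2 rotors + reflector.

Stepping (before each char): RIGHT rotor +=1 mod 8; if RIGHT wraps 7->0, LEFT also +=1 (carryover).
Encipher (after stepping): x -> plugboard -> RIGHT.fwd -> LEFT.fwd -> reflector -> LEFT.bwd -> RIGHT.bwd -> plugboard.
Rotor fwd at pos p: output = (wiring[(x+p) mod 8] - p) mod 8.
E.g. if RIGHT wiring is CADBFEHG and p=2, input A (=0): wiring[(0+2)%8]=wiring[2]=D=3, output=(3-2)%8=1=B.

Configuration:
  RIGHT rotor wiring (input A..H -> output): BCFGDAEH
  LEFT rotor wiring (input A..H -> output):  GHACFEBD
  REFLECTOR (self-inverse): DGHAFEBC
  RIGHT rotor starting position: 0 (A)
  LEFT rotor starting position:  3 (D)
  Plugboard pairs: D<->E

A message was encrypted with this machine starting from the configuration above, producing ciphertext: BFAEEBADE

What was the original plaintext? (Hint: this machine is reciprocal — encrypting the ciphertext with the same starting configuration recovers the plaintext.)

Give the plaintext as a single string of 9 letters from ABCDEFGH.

Char 1 ('B'): step: R->1, L=3; B->plug->B->R->E->L->A->refl->D->L'->F->R'->C->plug->C
Char 2 ('F'): step: R->2, L=3; F->plug->F->R->F->L->D->refl->A->L'->E->R'->B->plug->B
Char 3 ('A'): step: R->3, L=3; A->plug->A->R->D->L->G->refl->B->L'->C->R'->H->plug->H
Char 4 ('E'): step: R->4, L=3; E->plug->D->R->D->L->G->refl->B->L'->C->R'->H->plug->H
Char 5 ('E'): step: R->5, L=3; E->plug->D->R->E->L->A->refl->D->L'->F->R'->E->plug->D
Char 6 ('B'): step: R->6, L=3; B->plug->B->R->B->L->C->refl->H->L'->A->R'->F->plug->F
Char 7 ('A'): step: R->7, L=3; A->plug->A->R->A->L->H->refl->C->L'->B->R'->G->plug->G
Char 8 ('D'): step: R->0, L->4 (L advanced); D->plug->E->R->D->L->H->refl->C->L'->E->R'->G->plug->G
Char 9 ('E'): step: R->1, L=4; E->plug->D->R->C->L->F->refl->E->L'->G->R'->G->plug->G

Answer: CBHHDFGGG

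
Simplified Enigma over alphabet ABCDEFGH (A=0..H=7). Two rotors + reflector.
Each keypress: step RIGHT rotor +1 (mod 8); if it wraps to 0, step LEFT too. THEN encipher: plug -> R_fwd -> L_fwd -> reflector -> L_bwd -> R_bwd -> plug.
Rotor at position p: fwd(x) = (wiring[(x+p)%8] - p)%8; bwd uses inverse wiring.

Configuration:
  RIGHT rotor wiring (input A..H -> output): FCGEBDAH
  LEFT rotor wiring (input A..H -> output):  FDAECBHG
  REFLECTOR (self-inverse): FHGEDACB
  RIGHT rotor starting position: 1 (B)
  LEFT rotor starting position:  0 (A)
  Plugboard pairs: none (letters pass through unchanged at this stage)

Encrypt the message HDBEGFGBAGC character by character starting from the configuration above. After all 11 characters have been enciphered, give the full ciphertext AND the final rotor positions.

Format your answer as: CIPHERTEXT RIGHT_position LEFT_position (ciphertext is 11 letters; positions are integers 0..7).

Char 1 ('H'): step: R->2, L=0; H->plug->H->R->A->L->F->refl->A->L'->C->R'->B->plug->B
Char 2 ('D'): step: R->3, L=0; D->plug->D->R->F->L->B->refl->H->L'->G->R'->B->plug->B
Char 3 ('B'): step: R->4, L=0; B->plug->B->R->H->L->G->refl->C->L'->E->R'->C->plug->C
Char 4 ('E'): step: R->5, L=0; E->plug->E->R->F->L->B->refl->H->L'->G->R'->A->plug->A
Char 5 ('G'): step: R->6, L=0; G->plug->G->R->D->L->E->refl->D->L'->B->R'->B->plug->B
Char 6 ('F'): step: R->7, L=0; F->plug->F->R->C->L->A->refl->F->L'->A->R'->A->plug->A
Char 7 ('G'): step: R->0, L->1 (L advanced); G->plug->G->R->A->L->C->refl->G->L'->F->R'->A->plug->A
Char 8 ('B'): step: R->1, L=1; B->plug->B->R->F->L->G->refl->C->L'->A->R'->D->plug->D
Char 9 ('A'): step: R->2, L=1; A->plug->A->R->E->L->A->refl->F->L'->G->R'->E->plug->E
Char 10 ('G'): step: R->3, L=1; G->plug->G->R->H->L->E->refl->D->L'->C->R'->F->plug->F
Char 11 ('C'): step: R->4, L=1; C->plug->C->R->E->L->A->refl->F->L'->G->R'->F->plug->F
Final: ciphertext=BBCABAADEFF, RIGHT=4, LEFT=1

Answer: BBCABAADEFF 4 1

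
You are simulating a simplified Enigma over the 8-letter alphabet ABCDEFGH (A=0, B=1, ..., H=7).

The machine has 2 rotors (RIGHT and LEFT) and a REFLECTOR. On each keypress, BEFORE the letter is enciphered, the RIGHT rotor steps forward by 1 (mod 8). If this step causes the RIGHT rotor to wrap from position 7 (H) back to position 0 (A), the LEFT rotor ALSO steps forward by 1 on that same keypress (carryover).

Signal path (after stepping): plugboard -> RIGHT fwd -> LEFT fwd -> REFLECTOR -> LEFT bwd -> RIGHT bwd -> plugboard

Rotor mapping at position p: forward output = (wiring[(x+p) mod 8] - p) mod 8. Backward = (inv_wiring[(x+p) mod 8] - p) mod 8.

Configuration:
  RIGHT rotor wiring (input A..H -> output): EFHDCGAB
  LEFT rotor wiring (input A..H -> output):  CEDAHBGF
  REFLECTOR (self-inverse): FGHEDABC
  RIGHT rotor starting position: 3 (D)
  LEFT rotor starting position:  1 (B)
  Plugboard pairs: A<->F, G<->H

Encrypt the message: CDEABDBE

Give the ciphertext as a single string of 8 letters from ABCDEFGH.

Char 1 ('C'): step: R->4, L=1; C->plug->C->R->E->L->A->refl->F->L'->F->R'->D->plug->D
Char 2 ('D'): step: R->5, L=1; D->plug->D->R->H->L->B->refl->G->L'->D->R'->B->plug->B
Char 3 ('E'): step: R->6, L=1; E->plug->E->R->B->L->C->refl->H->L'->C->R'->A->plug->F
Char 4 ('A'): step: R->7, L=1; A->plug->F->R->D->L->G->refl->B->L'->H->R'->G->plug->H
Char 5 ('B'): step: R->0, L->2 (L advanced); B->plug->B->R->F->L->D->refl->E->L'->E->R'->A->plug->F
Char 6 ('D'): step: R->1, L=2; D->plug->D->R->B->L->G->refl->B->L'->A->R'->G->plug->H
Char 7 ('B'): step: R->2, L=2; B->plug->B->R->B->L->G->refl->B->L'->A->R'->C->plug->C
Char 8 ('E'): step: R->3, L=2; E->plug->E->R->G->L->A->refl->F->L'->C->R'->G->plug->H

Answer: DBFHFHCH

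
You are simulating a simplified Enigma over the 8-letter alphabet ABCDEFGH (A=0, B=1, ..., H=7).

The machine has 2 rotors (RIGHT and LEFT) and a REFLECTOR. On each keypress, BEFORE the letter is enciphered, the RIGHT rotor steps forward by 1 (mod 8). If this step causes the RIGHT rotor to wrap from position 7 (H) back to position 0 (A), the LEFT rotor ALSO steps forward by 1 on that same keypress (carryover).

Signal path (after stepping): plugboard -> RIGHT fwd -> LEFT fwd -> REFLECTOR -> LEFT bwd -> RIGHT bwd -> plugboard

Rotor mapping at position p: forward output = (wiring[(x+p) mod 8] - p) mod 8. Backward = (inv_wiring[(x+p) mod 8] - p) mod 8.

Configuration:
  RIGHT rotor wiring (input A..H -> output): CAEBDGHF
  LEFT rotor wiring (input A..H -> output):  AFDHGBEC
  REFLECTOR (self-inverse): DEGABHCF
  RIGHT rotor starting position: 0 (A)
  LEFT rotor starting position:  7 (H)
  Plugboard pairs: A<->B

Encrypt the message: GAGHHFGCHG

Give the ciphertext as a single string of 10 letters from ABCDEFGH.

Answer: CEFBABDGAB

Derivation:
Char 1 ('G'): step: R->1, L=7; G->plug->G->R->E->L->A->refl->D->L'->A->R'->C->plug->C
Char 2 ('A'): step: R->2, L=7; A->plug->B->R->H->L->F->refl->H->L'->F->R'->E->plug->E
Char 3 ('G'): step: R->3, L=7; G->plug->G->R->F->L->H->refl->F->L'->H->R'->F->plug->F
Char 4 ('H'): step: R->4, L=7; H->plug->H->R->F->L->H->refl->F->L'->H->R'->A->plug->B
Char 5 ('H'): step: R->5, L=7; H->plug->H->R->G->L->C->refl->G->L'->C->R'->B->plug->A
Char 6 ('F'): step: R->6, L=7; F->plug->F->R->D->L->E->refl->B->L'->B->R'->A->plug->B
Char 7 ('G'): step: R->7, L=7; G->plug->G->R->H->L->F->refl->H->L'->F->R'->D->plug->D
Char 8 ('C'): step: R->0, L->0 (L advanced); C->plug->C->R->E->L->G->refl->C->L'->H->R'->G->plug->G
Char 9 ('H'): step: R->1, L=0; H->plug->H->R->B->L->F->refl->H->L'->D->R'->B->plug->A
Char 10 ('G'): step: R->2, L=0; G->plug->G->R->A->L->A->refl->D->L'->C->R'->A->plug->B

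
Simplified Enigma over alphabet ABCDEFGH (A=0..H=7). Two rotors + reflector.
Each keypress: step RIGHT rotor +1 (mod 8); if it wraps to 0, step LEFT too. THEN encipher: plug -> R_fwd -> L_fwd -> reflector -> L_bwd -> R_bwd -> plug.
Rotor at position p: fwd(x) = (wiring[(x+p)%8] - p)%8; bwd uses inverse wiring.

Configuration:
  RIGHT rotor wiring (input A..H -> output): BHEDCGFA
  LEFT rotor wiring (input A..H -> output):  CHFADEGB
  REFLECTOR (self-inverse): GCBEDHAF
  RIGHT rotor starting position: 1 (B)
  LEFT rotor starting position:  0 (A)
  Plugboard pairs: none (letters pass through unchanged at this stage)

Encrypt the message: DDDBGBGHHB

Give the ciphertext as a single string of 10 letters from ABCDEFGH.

Char 1 ('D'): step: R->2, L=0; D->plug->D->R->E->L->D->refl->E->L'->F->R'->H->plug->H
Char 2 ('D'): step: R->3, L=0; D->plug->D->R->C->L->F->refl->H->L'->B->R'->H->plug->H
Char 3 ('D'): step: R->4, L=0; D->plug->D->R->E->L->D->refl->E->L'->F->R'->E->plug->E
Char 4 ('B'): step: R->5, L=0; B->plug->B->R->A->L->C->refl->B->L'->H->R'->F->plug->F
Char 5 ('G'): step: R->6, L=0; G->plug->G->R->E->L->D->refl->E->L'->F->R'->F->plug->F
Char 6 ('B'): step: R->7, L=0; B->plug->B->R->C->L->F->refl->H->L'->B->R'->A->plug->A
Char 7 ('G'): step: R->0, L->1 (L advanced); G->plug->G->R->F->L->F->refl->H->L'->C->R'->E->plug->E
Char 8 ('H'): step: R->1, L=1; H->plug->H->R->A->L->G->refl->A->L'->G->R'->A->plug->A
Char 9 ('H'): step: R->2, L=1; H->plug->H->R->F->L->F->refl->H->L'->C->R'->A->plug->A
Char 10 ('B'): step: R->3, L=1; B->plug->B->R->H->L->B->refl->C->L'->D->R'->C->plug->C

Answer: HHEFFAEAAC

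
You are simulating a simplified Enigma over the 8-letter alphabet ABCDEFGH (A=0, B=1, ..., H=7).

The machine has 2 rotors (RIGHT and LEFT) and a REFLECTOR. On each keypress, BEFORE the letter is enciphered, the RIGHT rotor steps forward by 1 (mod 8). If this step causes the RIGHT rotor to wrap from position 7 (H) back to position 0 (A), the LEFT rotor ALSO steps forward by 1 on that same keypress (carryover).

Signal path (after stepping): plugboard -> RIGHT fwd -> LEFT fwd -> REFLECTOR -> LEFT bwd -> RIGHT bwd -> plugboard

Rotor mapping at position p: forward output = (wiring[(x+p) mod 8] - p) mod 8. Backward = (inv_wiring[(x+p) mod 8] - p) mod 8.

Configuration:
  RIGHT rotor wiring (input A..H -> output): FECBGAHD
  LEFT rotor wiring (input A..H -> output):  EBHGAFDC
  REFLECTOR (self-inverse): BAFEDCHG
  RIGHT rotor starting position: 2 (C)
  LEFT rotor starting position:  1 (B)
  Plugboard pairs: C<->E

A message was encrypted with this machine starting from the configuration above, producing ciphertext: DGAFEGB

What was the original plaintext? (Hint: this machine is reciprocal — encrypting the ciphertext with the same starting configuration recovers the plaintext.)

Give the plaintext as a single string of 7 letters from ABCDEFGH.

Char 1 ('D'): step: R->3, L=1; D->plug->D->R->E->L->E->refl->D->L'->H->R'->H->plug->H
Char 2 ('G'): step: R->4, L=1; G->plug->G->R->G->L->B->refl->A->L'->A->R'->F->plug->F
Char 3 ('A'): step: R->5, L=1; A->plug->A->R->D->L->H->refl->G->L'->B->R'->H->plug->H
Char 4 ('F'): step: R->6, L=1; F->plug->F->R->D->L->H->refl->G->L'->B->R'->A->plug->A
Char 5 ('E'): step: R->7, L=1; E->plug->C->R->F->L->C->refl->F->L'->C->R'->E->plug->C
Char 6 ('G'): step: R->0, L->2 (L advanced); G->plug->G->R->H->L->H->refl->G->L'->C->R'->C->plug->E
Char 7 ('B'): step: R->1, L=2; B->plug->B->R->B->L->E->refl->D->L'->D->R'->A->plug->A

Answer: HFHACEA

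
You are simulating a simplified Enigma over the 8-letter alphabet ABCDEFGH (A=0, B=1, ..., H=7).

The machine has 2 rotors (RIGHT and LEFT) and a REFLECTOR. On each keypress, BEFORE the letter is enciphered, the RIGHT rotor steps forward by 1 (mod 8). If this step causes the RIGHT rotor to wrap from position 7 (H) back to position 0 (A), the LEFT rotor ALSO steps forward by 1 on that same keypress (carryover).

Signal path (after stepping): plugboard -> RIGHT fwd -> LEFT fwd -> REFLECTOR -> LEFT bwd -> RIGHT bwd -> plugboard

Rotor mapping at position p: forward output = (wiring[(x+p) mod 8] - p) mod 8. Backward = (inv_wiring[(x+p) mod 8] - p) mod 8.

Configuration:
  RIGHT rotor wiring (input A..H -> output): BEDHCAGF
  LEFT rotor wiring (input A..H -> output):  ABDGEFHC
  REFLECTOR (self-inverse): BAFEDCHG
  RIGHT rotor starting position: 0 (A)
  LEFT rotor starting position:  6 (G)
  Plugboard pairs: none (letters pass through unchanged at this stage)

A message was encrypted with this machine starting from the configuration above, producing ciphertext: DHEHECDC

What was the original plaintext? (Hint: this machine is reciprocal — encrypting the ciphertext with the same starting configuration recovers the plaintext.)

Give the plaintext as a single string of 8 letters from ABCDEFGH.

Char 1 ('D'): step: R->1, L=6; D->plug->D->R->B->L->E->refl->D->L'->D->R'->A->plug->A
Char 2 ('H'): step: R->2, L=6; H->plug->H->R->C->L->C->refl->F->L'->E->R'->E->plug->E
Char 3 ('E'): step: R->3, L=6; E->plug->E->R->C->L->C->refl->F->L'->E->R'->A->plug->A
Char 4 ('H'): step: R->4, L=6; H->plug->H->R->D->L->D->refl->E->L'->B->R'->D->plug->D
Char 5 ('E'): step: R->5, L=6; E->plug->E->R->H->L->H->refl->G->L'->G->R'->F->plug->F
Char 6 ('C'): step: R->6, L=6; C->plug->C->R->D->L->D->refl->E->L'->B->R'->F->plug->F
Char 7 ('D'): step: R->7, L=6; D->plug->D->R->E->L->F->refl->C->L'->C->R'->B->plug->B
Char 8 ('C'): step: R->0, L->7 (L advanced); C->plug->C->R->D->L->E->refl->D->L'->A->R'->F->plug->F

Answer: AEADFFBF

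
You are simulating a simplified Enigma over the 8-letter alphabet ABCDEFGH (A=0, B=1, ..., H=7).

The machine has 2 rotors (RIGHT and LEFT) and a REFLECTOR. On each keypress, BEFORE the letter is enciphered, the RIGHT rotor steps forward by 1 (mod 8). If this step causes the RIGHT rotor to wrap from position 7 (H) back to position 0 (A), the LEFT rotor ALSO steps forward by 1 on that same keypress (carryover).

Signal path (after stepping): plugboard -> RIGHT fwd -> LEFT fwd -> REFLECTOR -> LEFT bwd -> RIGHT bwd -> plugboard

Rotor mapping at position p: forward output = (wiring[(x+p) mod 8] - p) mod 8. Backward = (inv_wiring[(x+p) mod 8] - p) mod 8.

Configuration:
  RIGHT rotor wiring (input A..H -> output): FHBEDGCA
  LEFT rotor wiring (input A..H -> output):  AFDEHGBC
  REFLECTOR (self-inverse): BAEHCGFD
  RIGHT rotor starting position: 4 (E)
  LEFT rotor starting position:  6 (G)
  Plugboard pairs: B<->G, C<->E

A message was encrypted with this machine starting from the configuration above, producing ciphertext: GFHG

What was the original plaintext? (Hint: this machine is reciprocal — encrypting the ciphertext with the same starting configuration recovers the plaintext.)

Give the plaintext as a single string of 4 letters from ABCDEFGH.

Answer: FEEC

Derivation:
Char 1 ('G'): step: R->5, L=6; G->plug->B->R->F->L->G->refl->F->L'->E->R'->F->plug->F
Char 2 ('F'): step: R->6, L=6; F->plug->F->R->G->L->B->refl->A->L'->H->R'->C->plug->E
Char 3 ('H'): step: R->7, L=6; H->plug->H->R->D->L->H->refl->D->L'->A->R'->C->plug->E
Char 4 ('G'): step: R->0, L->7 (L advanced); G->plug->B->R->H->L->C->refl->E->L'->D->R'->E->plug->C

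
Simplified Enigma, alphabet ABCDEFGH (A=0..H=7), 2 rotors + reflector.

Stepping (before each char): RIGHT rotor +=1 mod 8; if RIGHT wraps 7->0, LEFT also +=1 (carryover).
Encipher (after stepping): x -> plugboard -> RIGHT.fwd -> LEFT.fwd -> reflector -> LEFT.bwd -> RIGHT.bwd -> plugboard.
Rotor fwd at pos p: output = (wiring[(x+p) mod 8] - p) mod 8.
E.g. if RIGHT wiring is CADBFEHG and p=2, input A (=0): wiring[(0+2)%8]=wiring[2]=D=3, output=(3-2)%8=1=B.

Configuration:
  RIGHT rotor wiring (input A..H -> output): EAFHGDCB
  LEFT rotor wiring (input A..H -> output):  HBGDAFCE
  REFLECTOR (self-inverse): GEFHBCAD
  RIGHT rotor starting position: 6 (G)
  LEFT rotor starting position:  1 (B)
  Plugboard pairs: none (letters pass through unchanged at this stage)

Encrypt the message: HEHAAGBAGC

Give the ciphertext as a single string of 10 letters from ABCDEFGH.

Char 1 ('H'): step: R->7, L=1; H->plug->H->R->D->L->H->refl->D->L'->G->R'->D->plug->D
Char 2 ('E'): step: R->0, L->2 (L advanced); E->plug->E->R->G->L->F->refl->C->L'->F->R'->C->plug->C
Char 3 ('H'): step: R->1, L=2; H->plug->H->R->D->L->D->refl->H->L'->H->R'->A->plug->A
Char 4 ('A'): step: R->2, L=2; A->plug->A->R->D->L->D->refl->H->L'->H->R'->F->plug->F
Char 5 ('A'): step: R->3, L=2; A->plug->A->R->E->L->A->refl->G->L'->C->R'->H->plug->H
Char 6 ('G'): step: R->4, L=2; G->plug->G->R->B->L->B->refl->E->L'->A->R'->E->plug->E
Char 7 ('B'): step: R->5, L=2; B->plug->B->R->F->L->C->refl->F->L'->G->R'->A->plug->A
Char 8 ('A'): step: R->6, L=2; A->plug->A->R->E->L->A->refl->G->L'->C->R'->D->plug->D
Char 9 ('G'): step: R->7, L=2; G->plug->G->R->E->L->A->refl->G->L'->C->R'->A->plug->A
Char 10 ('C'): step: R->0, L->3 (L advanced); C->plug->C->R->F->L->E->refl->B->L'->E->R'->A->plug->A

Answer: DCAFHEADAA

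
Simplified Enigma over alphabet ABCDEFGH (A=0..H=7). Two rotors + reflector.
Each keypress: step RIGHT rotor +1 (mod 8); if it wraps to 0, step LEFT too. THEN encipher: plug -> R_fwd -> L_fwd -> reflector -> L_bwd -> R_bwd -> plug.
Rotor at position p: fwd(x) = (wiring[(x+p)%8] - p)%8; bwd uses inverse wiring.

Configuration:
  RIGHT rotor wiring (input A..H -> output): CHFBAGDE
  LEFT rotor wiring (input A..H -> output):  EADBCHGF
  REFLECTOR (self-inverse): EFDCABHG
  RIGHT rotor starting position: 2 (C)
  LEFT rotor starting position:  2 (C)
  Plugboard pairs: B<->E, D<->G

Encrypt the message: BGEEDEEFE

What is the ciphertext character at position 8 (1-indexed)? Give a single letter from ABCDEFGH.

Char 1 ('B'): step: R->3, L=2; B->plug->E->R->B->L->H->refl->G->L'->H->R'->F->plug->F
Char 2 ('G'): step: R->4, L=2; G->plug->D->R->A->L->B->refl->F->L'->D->R'->F->plug->F
Char 3 ('E'): step: R->5, L=2; E->plug->B->R->G->L->C->refl->D->L'->F->R'->D->plug->G
Char 4 ('E'): step: R->6, L=2; E->plug->B->R->G->L->C->refl->D->L'->F->R'->A->plug->A
Char 5 ('D'): step: R->7, L=2; D->plug->G->R->H->L->G->refl->H->L'->B->R'->F->plug->F
Char 6 ('E'): step: R->0, L->3 (L advanced); E->plug->B->R->H->L->A->refl->E->L'->C->R'->A->plug->A
Char 7 ('E'): step: R->1, L=3; E->plug->B->R->E->L->C->refl->D->L'->D->R'->G->plug->D
Char 8 ('F'): step: R->2, L=3; F->plug->F->R->C->L->E->refl->A->L'->H->R'->B->plug->E

E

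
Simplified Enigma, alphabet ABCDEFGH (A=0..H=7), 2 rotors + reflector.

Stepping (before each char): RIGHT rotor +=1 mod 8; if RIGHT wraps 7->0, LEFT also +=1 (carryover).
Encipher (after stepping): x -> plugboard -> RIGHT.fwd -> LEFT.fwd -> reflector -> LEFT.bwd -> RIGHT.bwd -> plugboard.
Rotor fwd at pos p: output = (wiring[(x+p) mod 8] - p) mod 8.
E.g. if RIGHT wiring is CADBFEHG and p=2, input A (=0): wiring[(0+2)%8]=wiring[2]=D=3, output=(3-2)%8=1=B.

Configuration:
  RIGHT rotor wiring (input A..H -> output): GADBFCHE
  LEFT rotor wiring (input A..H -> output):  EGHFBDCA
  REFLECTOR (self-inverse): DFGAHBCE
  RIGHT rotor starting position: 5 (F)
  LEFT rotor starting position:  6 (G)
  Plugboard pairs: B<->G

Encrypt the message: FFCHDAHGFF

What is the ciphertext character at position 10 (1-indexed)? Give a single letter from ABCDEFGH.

Char 1 ('F'): step: R->6, L=6; F->plug->F->R->D->L->A->refl->D->L'->G->R'->B->plug->G
Char 2 ('F'): step: R->7, L=6; F->plug->F->R->G->L->D->refl->A->L'->D->R'->G->plug->B
Char 3 ('C'): step: R->0, L->7 (L advanced); C->plug->C->R->D->L->A->refl->D->L'->H->R'->G->plug->B
Char 4 ('H'): step: R->1, L=7; H->plug->H->R->F->L->C->refl->G->L'->E->R'->D->plug->D
Char 5 ('D'): step: R->2, L=7; D->plug->D->R->A->L->B->refl->F->L'->B->R'->A->plug->A
Char 6 ('A'): step: R->3, L=7; A->plug->A->R->G->L->E->refl->H->L'->C->R'->B->plug->G
Char 7 ('H'): step: R->4, L=7; H->plug->H->R->F->L->C->refl->G->L'->E->R'->F->plug->F
Char 8 ('G'): step: R->5, L=7; G->plug->B->R->C->L->H->refl->E->L'->G->R'->F->plug->F
Char 9 ('F'): step: R->6, L=7; F->plug->F->R->D->L->A->refl->D->L'->H->R'->G->plug->B
Char 10 ('F'): step: R->7, L=7; F->plug->F->R->G->L->E->refl->H->L'->C->R'->E->plug->E

E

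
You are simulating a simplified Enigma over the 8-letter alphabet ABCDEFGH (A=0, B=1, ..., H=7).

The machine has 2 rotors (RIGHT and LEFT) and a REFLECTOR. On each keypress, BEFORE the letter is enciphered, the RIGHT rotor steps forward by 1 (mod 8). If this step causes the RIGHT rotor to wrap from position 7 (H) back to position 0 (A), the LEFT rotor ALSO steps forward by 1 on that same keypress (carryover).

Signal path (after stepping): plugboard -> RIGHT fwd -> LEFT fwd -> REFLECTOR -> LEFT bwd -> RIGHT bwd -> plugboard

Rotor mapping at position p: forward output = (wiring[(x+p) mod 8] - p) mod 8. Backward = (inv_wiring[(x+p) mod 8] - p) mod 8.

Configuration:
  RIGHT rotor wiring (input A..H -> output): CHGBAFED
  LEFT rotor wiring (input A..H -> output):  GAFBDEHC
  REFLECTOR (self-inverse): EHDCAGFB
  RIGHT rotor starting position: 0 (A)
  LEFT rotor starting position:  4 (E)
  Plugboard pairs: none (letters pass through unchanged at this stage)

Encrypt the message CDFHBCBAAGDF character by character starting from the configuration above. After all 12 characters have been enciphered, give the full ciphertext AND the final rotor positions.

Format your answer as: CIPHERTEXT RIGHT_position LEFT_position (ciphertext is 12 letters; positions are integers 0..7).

Char 1 ('C'): step: R->1, L=4; C->plug->C->R->A->L->H->refl->B->L'->G->R'->A->plug->A
Char 2 ('D'): step: R->2, L=4; D->plug->D->R->D->L->G->refl->F->L'->H->R'->B->plug->B
Char 3 ('F'): step: R->3, L=4; F->plug->F->R->H->L->F->refl->G->L'->D->R'->H->plug->H
Char 4 ('H'): step: R->4, L=4; H->plug->H->R->F->L->E->refl->A->L'->B->R'->B->plug->B
Char 5 ('B'): step: R->5, L=4; B->plug->B->R->H->L->F->refl->G->L'->D->R'->H->plug->H
Char 6 ('C'): step: R->6, L=4; C->plug->C->R->E->L->C->refl->D->L'->C->R'->G->plug->G
Char 7 ('B'): step: R->7, L=4; B->plug->B->R->D->L->G->refl->F->L'->H->R'->D->plug->D
Char 8 ('A'): step: R->0, L->5 (L advanced); A->plug->A->R->C->L->F->refl->G->L'->H->R'->B->plug->B
Char 9 ('A'): step: R->1, L=5; A->plug->A->R->G->L->E->refl->A->L'->F->R'->B->plug->B
Char 10 ('G'): step: R->2, L=5; G->plug->G->R->A->L->H->refl->B->L'->D->R'->D->plug->D
Char 11 ('D'): step: R->3, L=5; D->plug->D->R->B->L->C->refl->D->L'->E->R'->G->plug->G
Char 12 ('F'): step: R->4, L=5; F->plug->F->R->D->L->B->refl->H->L'->A->R'->C->plug->C
Final: ciphertext=ABHBHGDBBDGC, RIGHT=4, LEFT=5

Answer: ABHBHGDBBDGC 4 5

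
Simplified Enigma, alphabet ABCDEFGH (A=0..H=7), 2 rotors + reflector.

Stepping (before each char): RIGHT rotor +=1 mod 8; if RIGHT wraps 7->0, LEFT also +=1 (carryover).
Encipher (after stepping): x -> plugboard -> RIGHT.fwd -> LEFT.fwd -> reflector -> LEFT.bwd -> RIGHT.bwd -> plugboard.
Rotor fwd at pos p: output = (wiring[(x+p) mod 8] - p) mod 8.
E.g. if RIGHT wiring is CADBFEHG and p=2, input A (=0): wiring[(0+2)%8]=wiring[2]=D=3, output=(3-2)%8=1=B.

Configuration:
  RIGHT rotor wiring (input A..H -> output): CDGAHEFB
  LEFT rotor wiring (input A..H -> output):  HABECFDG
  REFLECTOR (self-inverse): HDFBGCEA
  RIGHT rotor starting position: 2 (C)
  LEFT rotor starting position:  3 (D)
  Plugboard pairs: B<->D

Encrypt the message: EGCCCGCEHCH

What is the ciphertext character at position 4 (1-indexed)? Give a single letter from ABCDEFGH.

Char 1 ('E'): step: R->3, L=3; E->plug->E->R->G->L->F->refl->C->L'->C->R'->D->plug->B
Char 2 ('G'): step: R->4, L=3; G->plug->G->R->C->L->C->refl->F->L'->G->R'->E->plug->E
Char 3 ('C'): step: R->5, L=3; C->plug->C->R->E->L->D->refl->B->L'->A->R'->B->plug->D
Char 4 ('C'): step: R->6, L=3; C->plug->C->R->E->L->D->refl->B->L'->A->R'->E->plug->E

E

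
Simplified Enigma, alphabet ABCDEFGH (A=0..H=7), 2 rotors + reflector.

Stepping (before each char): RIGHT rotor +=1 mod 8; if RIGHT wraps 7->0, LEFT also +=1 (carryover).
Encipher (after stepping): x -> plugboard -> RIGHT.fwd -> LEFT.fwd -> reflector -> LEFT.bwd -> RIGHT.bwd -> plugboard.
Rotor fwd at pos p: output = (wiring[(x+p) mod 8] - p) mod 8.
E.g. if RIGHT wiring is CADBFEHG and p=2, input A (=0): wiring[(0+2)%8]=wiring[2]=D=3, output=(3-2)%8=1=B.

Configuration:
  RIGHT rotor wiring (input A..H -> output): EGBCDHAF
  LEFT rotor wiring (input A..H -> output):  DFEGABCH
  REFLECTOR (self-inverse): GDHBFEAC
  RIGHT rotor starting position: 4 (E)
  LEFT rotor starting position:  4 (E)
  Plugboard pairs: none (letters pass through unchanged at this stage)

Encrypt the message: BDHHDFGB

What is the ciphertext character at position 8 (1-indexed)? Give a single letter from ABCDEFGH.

Char 1 ('B'): step: R->5, L=4; B->plug->B->R->D->L->D->refl->B->L'->F->R'->G->plug->G
Char 2 ('D'): step: R->6, L=4; D->plug->D->R->A->L->E->refl->F->L'->B->R'->H->plug->H
Char 3 ('H'): step: R->7, L=4; H->plug->H->R->B->L->F->refl->E->L'->A->R'->G->plug->G
Char 4 ('H'): step: R->0, L->5 (L advanced); H->plug->H->R->F->L->H->refl->C->L'->C->R'->D->plug->D
Char 5 ('D'): step: R->1, L=5; D->plug->D->R->C->L->C->refl->H->L'->F->R'->A->plug->A
Char 6 ('F'): step: R->2, L=5; F->plug->F->R->D->L->G->refl->A->L'->E->R'->H->plug->H
Char 7 ('G'): step: R->3, L=5; G->plug->G->R->D->L->G->refl->A->L'->E->R'->C->plug->C
Char 8 ('B'): step: R->4, L=5; B->plug->B->R->D->L->G->refl->A->L'->E->R'->C->plug->C

C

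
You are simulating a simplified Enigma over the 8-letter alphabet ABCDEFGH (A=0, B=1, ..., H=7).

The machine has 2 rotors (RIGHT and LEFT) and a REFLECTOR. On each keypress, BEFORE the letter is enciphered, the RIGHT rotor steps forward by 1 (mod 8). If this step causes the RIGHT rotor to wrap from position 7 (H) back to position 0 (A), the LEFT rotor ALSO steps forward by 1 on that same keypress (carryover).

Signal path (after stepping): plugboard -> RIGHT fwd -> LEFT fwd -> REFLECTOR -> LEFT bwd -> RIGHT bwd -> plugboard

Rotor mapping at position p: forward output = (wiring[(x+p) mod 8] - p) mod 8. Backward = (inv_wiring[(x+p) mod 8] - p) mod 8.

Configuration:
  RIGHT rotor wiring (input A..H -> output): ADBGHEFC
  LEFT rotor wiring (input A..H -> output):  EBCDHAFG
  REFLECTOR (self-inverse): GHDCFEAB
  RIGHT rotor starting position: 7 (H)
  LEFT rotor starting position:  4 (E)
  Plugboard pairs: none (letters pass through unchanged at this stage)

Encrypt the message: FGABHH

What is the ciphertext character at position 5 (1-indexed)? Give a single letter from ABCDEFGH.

Char 1 ('F'): step: R->0, L->5 (L advanced); F->plug->F->R->E->L->E->refl->F->L'->F->R'->G->plug->G
Char 2 ('G'): step: R->1, L=5; G->plug->G->R->B->L->A->refl->G->L'->G->R'->D->plug->D
Char 3 ('A'): step: R->2, L=5; A->plug->A->R->H->L->C->refl->D->L'->A->R'->F->plug->F
Char 4 ('B'): step: R->3, L=5; B->plug->B->R->E->L->E->refl->F->L'->F->R'->F->plug->F
Char 5 ('H'): step: R->4, L=5; H->plug->H->R->C->L->B->refl->H->L'->D->R'->A->plug->A

A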